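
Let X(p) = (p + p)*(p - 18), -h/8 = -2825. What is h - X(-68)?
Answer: 10904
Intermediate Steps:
h = 22600 (h = -8*(-2825) = 22600)
X(p) = 2*p*(-18 + p) (X(p) = (2*p)*(-18 + p) = 2*p*(-18 + p))
h - X(-68) = 22600 - 2*(-68)*(-18 - 68) = 22600 - 2*(-68)*(-86) = 22600 - 1*11696 = 22600 - 11696 = 10904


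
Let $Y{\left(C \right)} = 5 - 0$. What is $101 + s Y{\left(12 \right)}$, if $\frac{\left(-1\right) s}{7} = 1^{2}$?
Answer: $66$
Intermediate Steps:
$Y{\left(C \right)} = 5$ ($Y{\left(C \right)} = 5 + 0 = 5$)
$s = -7$ ($s = - 7 \cdot 1^{2} = \left(-7\right) 1 = -7$)
$101 + s Y{\left(12 \right)} = 101 - 35 = 66$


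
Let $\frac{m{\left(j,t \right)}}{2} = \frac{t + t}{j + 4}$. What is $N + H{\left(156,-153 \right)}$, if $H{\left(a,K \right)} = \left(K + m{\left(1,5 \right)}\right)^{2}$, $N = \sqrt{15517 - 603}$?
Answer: $22201 + \sqrt{14914} \approx 22323.0$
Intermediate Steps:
$m{\left(j,t \right)} = \frac{4 t}{4 + j}$ ($m{\left(j,t \right)} = 2 \frac{t + t}{j + 4} = 2 \frac{2 t}{4 + j} = \frac{4 t}{4 + j}$)
$N = \sqrt{14914} \approx 122.12$
$H{\left(a,K \right)} = \left(4 + K\right)^{2}$ ($H{\left(a,K \right)} = \left(K + 4 \cdot 5 \frac{1}{4 + 1}\right)^{2} = \left(K + 4 \cdot 5 \cdot \frac{1}{5}\right)^{2} = \left(K + 4\right)^{2} = \left(4 + K\right)^{2}$)
$N + H{\left(156,-153 \right)} = \sqrt{14914} + \left(4 - 153\right)^{2} = \sqrt{14914} + \left(-149\right)^{2} = \sqrt{14914} + 22201 = 22201 + \sqrt{14914}$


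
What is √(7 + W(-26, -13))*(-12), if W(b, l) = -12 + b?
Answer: -12*I*√31 ≈ -66.813*I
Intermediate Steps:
√(7 + W(-26, -13))*(-12) = √(7 + (-12 - 26))*(-12) = √(7 - 38)*(-12) = √(-31)*(-12) = (I*√31)*(-12) = -12*I*√31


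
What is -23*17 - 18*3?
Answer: -445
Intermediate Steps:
-23*17 - 18*3 = -391 - 54 = -445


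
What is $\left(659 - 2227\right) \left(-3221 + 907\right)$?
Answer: $3628352$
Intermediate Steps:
$\left(659 - 2227\right) \left(-3221 + 907\right) = \left(-1568\right) \left(-2314\right) = 3628352$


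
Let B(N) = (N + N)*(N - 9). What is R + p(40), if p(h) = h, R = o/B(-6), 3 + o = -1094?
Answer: 6103/180 ≈ 33.906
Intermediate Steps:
B(N) = 2*N*(-9 + N) (B(N) = (2*N)*(-9 + N) = 2*N*(-9 + N))
o = -1097 (o = -3 - 1094 = -1097)
R = -1097/180 (R = -1097*(-1/(12*(-9 - 6))) = -1097/(2*(-6)*(-15)) = -1097/180 ≈ -6.0944)
R + p(40) = -1097/180 + 40 = 6103/180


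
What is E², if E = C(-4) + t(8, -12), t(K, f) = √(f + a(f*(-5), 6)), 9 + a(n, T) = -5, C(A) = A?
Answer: (4 - I*√26)² ≈ -10.0 - 40.792*I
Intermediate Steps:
a(n, T) = -14 (a(n, T) = -9 - 5 = -14)
t(K, f) = √(-14 + f) (t(K, f) = √(f - 14) = √(-14 + f))
E = -4 + I*√26 (E = -4 + √(-14 - 12) = -4 + √(-26) = -4 + I*√26 ≈ -4.0 + 5.099*I)
E² = (-4 + I*√26)²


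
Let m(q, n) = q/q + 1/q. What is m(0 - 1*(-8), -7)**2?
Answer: 81/64 ≈ 1.2656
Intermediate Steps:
m(q, n) = 1 + 1/q
m(0 - 1*(-8), -7)**2 = ((1 + (0 - 1*(-8)))/(0 - 1*(-8)))**2 = ((1 + (0 + 8))/(0 + 8))**2 = ((1 + 8)/8)**2 = ((1/8)*9)**2 = (9/8)**2 = 81/64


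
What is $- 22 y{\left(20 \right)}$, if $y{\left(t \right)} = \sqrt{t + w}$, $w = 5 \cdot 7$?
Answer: $- 22 \sqrt{55} \approx -163.16$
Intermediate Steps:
$w = 35$
$y{\left(t \right)} = \sqrt{35 + t}$ ($y{\left(t \right)} = \sqrt{t + 35} = \sqrt{35 + t}$)
$- 22 y{\left(20 \right)} = - 22 \sqrt{35 + 20} = - 22 \sqrt{55}$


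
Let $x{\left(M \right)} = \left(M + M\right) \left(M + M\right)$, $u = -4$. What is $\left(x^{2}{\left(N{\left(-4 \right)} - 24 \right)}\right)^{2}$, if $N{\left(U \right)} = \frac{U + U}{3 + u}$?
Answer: $1099511627776$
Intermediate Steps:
$N{\left(U \right)} = - 2 U$ ($N{\left(U \right)} = \frac{U + U}{3 - 4} = \frac{2 U}{-1} = 2 U \left(-1\right) = - 2 U$)
$x{\left(M \right)} = 4 M^{2}$ ($x{\left(M \right)} = 2 M 2 M = 4 M^{2}$)
$\left(x^{2}{\left(N{\left(-4 \right)} - 24 \right)}\right)^{2} = \left(\left(4 \left(\left(-2\right) \left(-4\right) - 24\right)^{2}\right)^{2}\right)^{2} = \left(\left(4 \left(8 - 24\right)^{2}\right)^{2}\right)^{2} = \left(\left(4 \left(-16\right)^{2}\right)^{2}\right)^{2} = \left(\left(4 \cdot 256\right)^{2}\right)^{2} = \left(1024^{2}\right)^{2} = 1048576^{2} = 1099511627776$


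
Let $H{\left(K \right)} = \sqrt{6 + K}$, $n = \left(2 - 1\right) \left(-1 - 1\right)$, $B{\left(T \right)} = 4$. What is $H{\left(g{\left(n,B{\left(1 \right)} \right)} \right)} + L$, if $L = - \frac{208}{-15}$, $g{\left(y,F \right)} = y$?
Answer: $\frac{238}{15} \approx 15.867$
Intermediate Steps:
$n = -2$ ($n = 1 \left(-2\right) = -2$)
$L = \frac{208}{15}$ ($L = \left(-208\right) \left(- \frac{1}{15}\right) = \frac{208}{15} \approx 13.867$)
$H{\left(g{\left(n,B{\left(1 \right)} \right)} \right)} + L = \sqrt{6 - 2} + \frac{208}{15} = \sqrt{4} + \frac{208}{15} = 2 + \frac{208}{15} = \frac{238}{15}$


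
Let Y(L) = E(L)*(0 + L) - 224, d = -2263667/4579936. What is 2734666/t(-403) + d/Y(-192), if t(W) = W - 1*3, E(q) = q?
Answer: -229450585647932721/34065197573120 ≈ -6735.6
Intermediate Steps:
d = -2263667/4579936 (d = -2263667*1/4579936 = -2263667/4579936 ≈ -0.49426)
Y(L) = -224 + L² (Y(L) = L*(0 + L) - 224 = L*L - 224 = L² - 224 = -224 + L²)
t(W) = -3 + W (t(W) = W - 3 = -3 + W)
2734666/t(-403) + d/Y(-192) = 2734666/(-3 - 403) - 2263667/(4579936*(-224 + (-192)²)) = 2734666/(-406) - 2263667/(4579936*(-224 + 36864)) = 2734666*(-1/406) - 2263667/4579936/36640 = -1367333/203 - 2263667/4579936*1/36640 = -1367333/203 - 2263667/167808855040 = -229450585647932721/34065197573120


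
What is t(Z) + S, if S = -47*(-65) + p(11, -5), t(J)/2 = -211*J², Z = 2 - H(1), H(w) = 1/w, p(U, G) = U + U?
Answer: 2655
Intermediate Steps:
p(U, G) = 2*U
Z = 1 (Z = 2 - 1/1 = 2 - 1*1 = 2 - 1 = 1)
t(J) = -422*J² (t(J) = 2*(-211*J²) = -422*J²)
S = 3077 (S = -47*(-65) + 2*11 = 3055 + 22 = 3077)
t(Z) + S = -422*1² + 3077 = -422*1 + 3077 = -422 + 3077 = 2655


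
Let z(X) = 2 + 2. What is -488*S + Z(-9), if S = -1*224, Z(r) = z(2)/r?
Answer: 983804/9 ≈ 1.0931e+5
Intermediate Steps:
z(X) = 4
Z(r) = 4/r
S = -224
-488*S + Z(-9) = -488*(-224) + 4/(-9) = 109312 + 4*(-1/9) = 109312 - 4/9 = 983804/9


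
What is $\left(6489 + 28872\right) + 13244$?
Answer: $48605$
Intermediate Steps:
$\left(6489 + 28872\right) + 13244 = 35361 + 13244 = 48605$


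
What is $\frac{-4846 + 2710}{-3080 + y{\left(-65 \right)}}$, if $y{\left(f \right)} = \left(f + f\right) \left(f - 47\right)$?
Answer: $- \frac{267}{1435} \approx -0.18606$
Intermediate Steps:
$y{\left(f \right)} = 2 f \left(-47 + f\right)$
$\frac{-4846 + 2710}{-3080 + y{\left(-65 \right)}} = \frac{-4846 + 2710}{-3080 + 2 \left(-65\right) \left(-47 - 65\right)} = - \frac{2136}{-3080 + 2 \left(-65\right) \left(-112\right)} = - \frac{2136}{-3080 + 14560} = - \frac{2136}{11480} = \left(-2136\right) \frac{1}{11480} = - \frac{267}{1435}$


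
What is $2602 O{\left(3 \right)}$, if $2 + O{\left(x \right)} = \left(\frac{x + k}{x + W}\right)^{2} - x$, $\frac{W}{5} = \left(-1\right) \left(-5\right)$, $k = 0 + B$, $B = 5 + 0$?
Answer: $- \frac{627082}{49} \approx -12798.0$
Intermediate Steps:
$B = 5$
$k = 5$ ($k = 0 + 5 = 5$)
$W = 25$ ($W = 5 \left(\left(-1\right) \left(-5\right)\right) = 5 \cdot 5 = 25$)
$O{\left(x \right)} = -2 - x + \frac{\left(5 + x\right)^{2}}{\left(25 + x\right)^{2}}$ ($O{\left(x \right)} = -2 - \left(x - \frac{\left(x + 5\right)^{2}}{\left(x + 25\right)^{2}}\right) = -2 - \left(x - \frac{\left(5 + x\right)^{2}}{\left(25 + x\right)^{2}}\right) = -2 - x + \frac{\left(5 + x\right)^{2}}{\left(25 + x\right)^{2}}$)
$2602 O{\left(3 \right)} = 2602 \left(-2 - 3 + \frac{\left(5 + 3\right)^{2}}{\left(25 + 3\right)^{2}}\right) = 2602 \left(-2 - 3 + \frac{8^{2}}{784}\right) = 2602 \left(-2 - 3 + 64 \cdot \frac{1}{784}\right) = 2602 \left(-2 - 3 + \frac{4}{49}\right) = 2602 \left(- \frac{241}{49}\right) = - \frac{627082}{49}$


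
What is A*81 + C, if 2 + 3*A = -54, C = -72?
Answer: -1584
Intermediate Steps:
A = -56/3 (A = -⅔ + (⅓)*(-54) = -⅔ - 18 = -56/3 ≈ -18.667)
A*81 + C = -56/3*81 - 72 = -1512 - 72 = -1584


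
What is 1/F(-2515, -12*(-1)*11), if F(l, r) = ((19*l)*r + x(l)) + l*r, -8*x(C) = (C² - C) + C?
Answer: -8/59442025 ≈ -1.3458e-7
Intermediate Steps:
x(C) = -C²/8 (x(C) = -((C² - C) + C)/8 = -C²/8)
F(l, r) = -l²/8 + 20*l*r (F(l, r) = ((19*l)*r - l²/8) + l*r = (19*l*r - l²/8) + l*r = (-l²/8 + 19*l*r) + l*r = -l²/8 + 20*l*r)
1/F(-2515, -12*(-1)*11) = 1/((⅛)*(-2515)*(-1*(-2515) + 160*(-12*(-1)*11))) = 1/((⅛)*(-2515)*(2515 + 160*(12*11))) = 1/((⅛)*(-2515)*(2515 + 160*132)) = 1/((⅛)*(-2515)*(2515 + 21120)) = 1/((⅛)*(-2515)*23635) = 1/(-59442025/8) = -8/59442025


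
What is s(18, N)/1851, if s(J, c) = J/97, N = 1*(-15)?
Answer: 6/59849 ≈ 0.00010025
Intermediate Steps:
N = -15
s(J, c) = J/97 (s(J, c) = J*(1/97) = J/97)
s(18, N)/1851 = ((1/97)*18)/1851 = (18/97)*(1/1851) = 6/59849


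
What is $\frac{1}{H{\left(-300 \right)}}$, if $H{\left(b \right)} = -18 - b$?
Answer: $\frac{1}{282} \approx 0.0035461$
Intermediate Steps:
$\frac{1}{H{\left(-300 \right)}} = \frac{1}{-18 - -300} = \frac{1}{-18 + 300} = \frac{1}{282}$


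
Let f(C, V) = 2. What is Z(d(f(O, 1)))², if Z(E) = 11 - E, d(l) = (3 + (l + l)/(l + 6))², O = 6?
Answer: 25/16 ≈ 1.5625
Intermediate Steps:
d(l) = (3 + 2*l/(6 + l))² (d(l) = (3 + (2*l)/(6 + l))² = (3 + 2*l/(6 + l))²)
Z(d(f(O, 1)))² = (11 - (18 + 5*2)²/(6 + 2)²)² = (11 - (18 + 10)²/8²)² = (11 - 28²/64)² = (11 - 784/64)² = (11 - 1*49/4)² = (11 - 49/4)² = (-5/4)² = 25/16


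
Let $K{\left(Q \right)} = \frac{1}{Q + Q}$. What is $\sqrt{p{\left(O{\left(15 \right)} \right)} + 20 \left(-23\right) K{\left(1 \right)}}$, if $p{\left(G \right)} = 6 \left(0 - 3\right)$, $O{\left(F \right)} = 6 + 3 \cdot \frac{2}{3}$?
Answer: $2 i \sqrt{62} \approx 15.748 i$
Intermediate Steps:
$K{\left(Q \right)} = \frac{1}{2 Q}$
$O{\left(F \right)} = 8$ ($O{\left(F \right)} = 6 + 3 \cdot 2 \cdot \frac{1}{3} = 6 + 3 \cdot \frac{2}{3} = 6 + 2 = 8$)
$p{\left(G \right)} = -18$ ($p{\left(G \right)} = 6 \left(-3\right) = -18$)
$\sqrt{p{\left(O{\left(15 \right)} \right)} + 20 \left(-23\right) K{\left(1 \right)}} = \sqrt{-18 + 20 \left(-23\right) \frac{1}{2 \cdot 1}} = \sqrt{-18 - 460 \cdot \frac{1}{2} \cdot 1} = \sqrt{-18 - 230} = \sqrt{-248} = 2 i \sqrt{62}$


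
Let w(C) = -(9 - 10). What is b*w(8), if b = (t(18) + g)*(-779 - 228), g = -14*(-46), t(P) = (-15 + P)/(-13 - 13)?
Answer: -16858187/26 ≈ -6.4839e+5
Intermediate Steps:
t(P) = 15/26 - P/26 (t(P) = (-15 + P)/(-26) = (-15 + P)*(-1/26) = 15/26 - P/26)
w(C) = 1 (w(C) = -1*(-1) = 1)
g = 644
b = -16858187/26 (b = ((15/26 - 1/26*18) + 644)*(-779 - 228) = ((15/26 - 9/13) + 644)*(-1007) = (-3/26 + 644)*(-1007) = (16741/26)*(-1007) = -16858187/26 ≈ -6.4839e+5)
b*w(8) = -16858187/26*1 = -16858187/26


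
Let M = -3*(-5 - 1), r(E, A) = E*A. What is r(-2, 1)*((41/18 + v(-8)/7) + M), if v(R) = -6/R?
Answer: -5137/126 ≈ -40.770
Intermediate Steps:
r(E, A) = A*E
M = 18 (M = -3*(-6) = 18)
r(-2, 1)*((41/18 + v(-8)/7) + M) = (1*(-2))*((41/18 - 6/(-8)/7) + 18) = -2*((41*(1/18) - 6*(-⅛)*(⅐)) + 18) = -2*((41/18 + (¾)*(⅐)) + 18) = -2*((41/18 + 3/28) + 18) = -2*(601/252 + 18) = -2*5137/252 = -5137/126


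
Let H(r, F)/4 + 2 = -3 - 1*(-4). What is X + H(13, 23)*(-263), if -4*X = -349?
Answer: 4557/4 ≈ 1139.3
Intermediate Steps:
X = 349/4 (X = -¼*(-349) = 349/4 ≈ 87.250)
H(r, F) = -4 (H(r, F) = -8 + 4*(-3 - 1*(-4)) = -8 + 4*(-3 + 4) = -8 + 4*1 = -8 + 4 = -4)
X + H(13, 23)*(-263) = 349/4 - 4*(-263) = 349/4 + 1052 = 4557/4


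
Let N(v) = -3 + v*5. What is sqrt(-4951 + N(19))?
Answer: I*sqrt(4859) ≈ 69.707*I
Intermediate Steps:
N(v) = -3 + 5*v
sqrt(-4951 + N(19)) = sqrt(-4951 + (-3 + 5*19)) = sqrt(-4951 + (-3 + 95)) = sqrt(-4951 + 92) = sqrt(-4859) = I*sqrt(4859)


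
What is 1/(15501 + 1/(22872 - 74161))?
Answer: 51289/795030788 ≈ 6.4512e-5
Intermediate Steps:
1/(15501 + 1/(22872 - 74161)) = 1/(15501 + 1/(-51289)) = 1/(15501 - 1/51289) = 1/(795030788/51289) = 51289/795030788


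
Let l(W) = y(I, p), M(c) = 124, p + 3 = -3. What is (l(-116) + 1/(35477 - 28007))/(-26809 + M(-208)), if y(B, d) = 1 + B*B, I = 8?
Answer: -485551/199336950 ≈ -0.0024358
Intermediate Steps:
p = -6 (p = -3 - 3 = -6)
y(B, d) = 1 + B²
l(W) = 65 (l(W) = 1 + 8² = 1 + 64 = 65)
(l(-116) + 1/(35477 - 28007))/(-26809 + M(-208)) = (65 + 1/(35477 - 28007))/(-26809 + 124) = (65 + 1/7470)/(-26685) = (65 + 1/7470)*(-1/26685) = (485551/7470)*(-1/26685) = -485551/199336950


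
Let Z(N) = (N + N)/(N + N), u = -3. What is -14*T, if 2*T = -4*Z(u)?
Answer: 28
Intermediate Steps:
Z(N) = 1 (Z(N) = (2*N)/((2*N)) = (2*N)*(1/(2*N)) = 1)
T = -2 (T = (-4*1)/2 = (½)*(-4) = -2)
-14*T = -14*(-2) = 28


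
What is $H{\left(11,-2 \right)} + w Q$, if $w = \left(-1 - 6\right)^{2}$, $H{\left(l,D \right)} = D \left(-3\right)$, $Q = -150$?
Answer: $-7344$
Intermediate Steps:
$H{\left(l,D \right)} = - 3 D$
$w = 49$ ($w = \left(-7\right)^{2} = 49$)
$H{\left(11,-2 \right)} + w Q = \left(-3\right) \left(-2\right) + 49 \left(-150\right) = 6 - 7350 = -7344$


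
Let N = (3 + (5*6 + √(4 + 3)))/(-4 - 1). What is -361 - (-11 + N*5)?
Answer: -317 + √7 ≈ -314.35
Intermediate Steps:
N = -33/5 - √7/5 (N = (3 + (30 + √7))/(-5) = (33 + √7)*(-⅕) = -33/5 - √7/5 ≈ -7.1292)
-361 - (-11 + N*5) = -361 - (-11 + (-33/5 - √7/5)*5) = -361 - (-11 + (-33 - √7)) = -361 - (-44 - √7) = -361 + (44 + √7) = -317 + √7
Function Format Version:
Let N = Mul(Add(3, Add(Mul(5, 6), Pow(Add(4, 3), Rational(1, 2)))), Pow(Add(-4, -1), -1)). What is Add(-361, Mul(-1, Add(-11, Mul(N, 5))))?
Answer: Add(-317, Pow(7, Rational(1, 2))) ≈ -314.35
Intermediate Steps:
N = Add(Rational(-33, 5), Mul(Rational(-1, 5), Pow(7, Rational(1, 2)))) (N = Mul(Add(3, Add(30, Pow(7, Rational(1, 2)))), Pow(-5, -1)) = Mul(Add(33, Pow(7, Rational(1, 2))), Rational(-1, 5)) = Add(Rational(-33, 5), Mul(Rational(-1, 5), Pow(7, Rational(1, 2)))) ≈ -7.1292)
Add(-361, Mul(-1, Add(-11, Mul(N, 5)))) = Add(-361, Mul(-1, Add(-11, Mul(Add(Rational(-33, 5), Mul(Rational(-1, 5), Pow(7, Rational(1, 2)))), 5)))) = Add(-361, Mul(-1, Add(-11, Add(-33, Mul(-1, Pow(7, Rational(1, 2))))))) = Add(-361, Mul(-1, Add(-44, Mul(-1, Pow(7, Rational(1, 2)))))) = Add(-361, Add(44, Pow(7, Rational(1, 2)))) = Add(-317, Pow(7, Rational(1, 2)))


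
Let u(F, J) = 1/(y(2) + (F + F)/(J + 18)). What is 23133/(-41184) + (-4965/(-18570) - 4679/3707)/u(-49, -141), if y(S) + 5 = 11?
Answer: -26056075501/3557932768 ≈ -7.3234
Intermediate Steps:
y(S) = 6 (y(S) = -5 + 11 = 6)
u(F, J) = 1/(6 + 2*F/(18 + J)) (u(F, J) = 1/(6 + (F + F)/(J + 18)) = 1/(6 + (2*F)/(18 + J)) = 1/(6 + 2*F/(18 + J)))
23133/(-41184) + (-4965/(-18570) - 4679/3707)/u(-49, -141) = 23133/(-41184) + (-4965/(-18570) - 4679/3707)/(((18 - 141)/(2*(54 - 49 + 3*(-141))))) = 23133*(-1/41184) + (-4965*(-1/18570) - 4679*1/3707)/(((1/2)*(-123)/(54 - 49 - 423))) = -701/1248 + (331/1238 - 4679/3707)/(((1/2)*(-123)/(-418))) = -701/1248 - 4565585/(4589266*((1/2)*(-1/418)*(-123))) = -701/1248 - 4565585/(4589266*123/836) = -701/1248 - 4565585/4589266*836/123 = -701/1248 - 173492230/25658169 = -26056075501/3557932768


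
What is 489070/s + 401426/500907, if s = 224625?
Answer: 7447753372/2500360775 ≈ 2.9787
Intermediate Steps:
489070/s + 401426/500907 = 489070/224625 + 401426/500907 = 489070*(1/224625) + 401426*(1/500907) = 97814/44925 + 401426/500907 = 7447753372/2500360775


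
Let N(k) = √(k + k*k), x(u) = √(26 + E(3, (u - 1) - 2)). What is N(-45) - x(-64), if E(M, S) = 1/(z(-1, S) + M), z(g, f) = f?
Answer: 6*√55 - √1663/8 ≈ 39.400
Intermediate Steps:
E(M, S) = 1/(M + S) (E(M, S) = 1/(S + M) = 1/(M + S))
x(u) = √(26 + 1/u) (x(u) = √(26 + 1/(3 + ((u - 1) - 2))) = √(26 + 1/(3 + ((-1 + u) - 2))) = √(26 + 1/(3 + (-3 + u))) = √(26 + 1/u))
N(k) = √(k + k²)
N(-45) - x(-64) = √(-45*(1 - 45)) - √(26 + 1/(-64)) = √(-45*(-44)) - √(26 - 1/64) = √1980 - √(1663/64) = 6*√55 - √1663/8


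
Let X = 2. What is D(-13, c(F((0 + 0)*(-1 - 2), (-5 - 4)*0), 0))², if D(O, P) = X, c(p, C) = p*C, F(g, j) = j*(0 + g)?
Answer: 4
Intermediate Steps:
F(g, j) = g*j (F(g, j) = j*g = g*j)
c(p, C) = C*p
D(O, P) = 2
D(-13, c(F((0 + 0)*(-1 - 2), (-5 - 4)*0), 0))² = 2² = 4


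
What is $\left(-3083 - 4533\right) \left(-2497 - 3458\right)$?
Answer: $45353280$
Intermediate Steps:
$\left(-3083 - 4533\right) \left(-2497 - 3458\right) = \left(-7616\right) \left(-5955\right) = 45353280$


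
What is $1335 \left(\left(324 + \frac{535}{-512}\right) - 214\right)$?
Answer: $\frac{74472975}{512} \approx 1.4546 \cdot 10^{5}$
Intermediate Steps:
$1335 \left(\left(324 + \frac{535}{-512}\right) - 214\right) = 1335 \left(\left(324 + 535 \left(- \frac{1}{512}\right)\right) - 214\right) = 1335 \left(\left(324 - \frac{535}{512}\right) - 214\right) = 1335 \left(\frac{165353}{512} - 214\right) = 1335 \cdot \frac{55785}{512} = \frac{74472975}{512}$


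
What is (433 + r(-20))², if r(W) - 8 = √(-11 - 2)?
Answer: (441 + I*√13)² ≈ 1.9447e+5 + 3180.0*I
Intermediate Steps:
r(W) = 8 + I*√13 (r(W) = 8 + √(-11 - 2) = 8 + √(-13) = 8 + I*√13)
(433 + r(-20))² = (433 + (8 + I*√13))² = (441 + I*√13)²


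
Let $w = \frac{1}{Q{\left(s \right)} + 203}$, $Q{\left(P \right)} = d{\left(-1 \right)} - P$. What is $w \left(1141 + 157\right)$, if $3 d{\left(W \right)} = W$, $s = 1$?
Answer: $\frac{354}{55} \approx 6.4364$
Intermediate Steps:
$d{\left(W \right)} = \frac{W}{3}$
$Q{\left(P \right)} = - \frac{1}{3} - P$ ($Q{\left(P \right)} = \frac{1}{3} \left(-1\right) - P = - \frac{1}{3} - P$)
$w = \frac{3}{605}$ ($w = \frac{1}{\left(- \frac{1}{3} - 1\right) + 203} = \frac{1}{- \frac{4}{3} + 203} = \frac{1}{\frac{605}{3}} = \frac{3}{605} \approx 0.0049587$)
$w \left(1141 + 157\right) = \frac{3 \left(1141 + 157\right)}{605} = \frac{3}{605} \cdot 1298 = \frac{354}{55}$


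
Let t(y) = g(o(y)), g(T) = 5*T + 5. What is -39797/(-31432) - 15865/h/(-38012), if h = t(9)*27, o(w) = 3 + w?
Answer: 132769936175/104843101896 ≈ 1.2664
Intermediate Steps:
g(T) = 5 + 5*T
t(y) = 20 + 5*y (t(y) = 5 + 5*(3 + y) = 5 + (15 + 5*y) = 20 + 5*y)
h = 1755 (h = (20 + 5*9)*27 = (20 + 45)*27 = 65*27 = 1755)
-39797/(-31432) - 15865/h/(-38012) = -39797/(-31432) - 15865/1755/(-38012) = -39797*(-1/31432) - 15865*1/1755*(-1/38012) = 39797/31432 - 3173/351*(-1/38012) = 39797/31432 + 3173/13342212 = 132769936175/104843101896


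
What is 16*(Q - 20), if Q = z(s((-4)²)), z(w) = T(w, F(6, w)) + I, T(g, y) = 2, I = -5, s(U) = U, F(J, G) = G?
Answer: -368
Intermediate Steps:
z(w) = -3 (z(w) = 2 - 5 = -3)
Q = -3
16*(Q - 20) = 16*(-3 - 20) = 16*(-23) = -368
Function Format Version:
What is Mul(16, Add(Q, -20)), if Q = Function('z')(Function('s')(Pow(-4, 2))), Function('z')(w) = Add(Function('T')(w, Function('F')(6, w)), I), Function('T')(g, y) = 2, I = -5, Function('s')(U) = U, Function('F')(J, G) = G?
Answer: -368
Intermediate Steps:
Function('z')(w) = -3 (Function('z')(w) = Add(2, -5) = -3)
Q = -3
Mul(16, Add(Q, -20)) = Mul(16, Add(-3, -20)) = Mul(16, -23) = -368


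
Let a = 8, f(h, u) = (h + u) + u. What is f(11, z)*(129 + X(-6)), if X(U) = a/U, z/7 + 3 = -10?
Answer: -21831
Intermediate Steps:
z = -91 (z = -21 + 7*(-10) = -21 - 70 = -91)
f(h, u) = h + 2*u
X(U) = 8/U
f(11, z)*(129 + X(-6)) = (11 + 2*(-91))*(129 + 8/(-6)) = (11 - 182)*(129 + 8*(-1/6)) = -171*(129 - 4/3) = -171*383/3 = -21831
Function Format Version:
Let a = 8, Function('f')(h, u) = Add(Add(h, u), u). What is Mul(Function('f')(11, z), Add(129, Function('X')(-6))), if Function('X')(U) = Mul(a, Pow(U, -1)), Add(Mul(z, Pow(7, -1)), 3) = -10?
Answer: -21831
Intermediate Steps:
z = -91 (z = Add(-21, Mul(7, -10)) = Add(-21, -70) = -91)
Function('f')(h, u) = Add(h, Mul(2, u))
Function('X')(U) = Mul(8, Pow(U, -1))
Mul(Function('f')(11, z), Add(129, Function('X')(-6))) = Mul(Add(11, Mul(2, -91)), Add(129, Mul(8, Pow(-6, -1)))) = Mul(Add(11, -182), Add(129, Mul(8, Rational(-1, 6)))) = Mul(-171, Add(129, Rational(-4, 3))) = Mul(-171, Rational(383, 3)) = -21831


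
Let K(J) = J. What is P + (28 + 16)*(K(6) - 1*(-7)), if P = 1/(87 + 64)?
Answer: 86373/151 ≈ 572.01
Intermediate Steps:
P = 1/151 ≈ 0.0066225
P + (28 + 16)*(K(6) - 1*(-7)) = 1/151 + (28 + 16)*(6 - 1*(-7)) = 1/151 + 44*(6 + 7) = 1/151 + 44*13 = 1/151 + 572 = 86373/151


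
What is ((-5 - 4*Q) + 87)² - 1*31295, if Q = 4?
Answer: -26939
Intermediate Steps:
((-5 - 4*Q) + 87)² - 1*31295 = ((-5 - 4*4) + 87)² - 1*31295 = ((-5 - 16) + 87)² - 31295 = (-21 + 87)² - 31295 = 66² - 31295 = 4356 - 31295 = -26939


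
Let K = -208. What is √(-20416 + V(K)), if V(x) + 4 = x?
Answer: 6*I*√573 ≈ 143.62*I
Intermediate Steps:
V(x) = -4 + x
√(-20416 + V(K)) = √(-20416 + (-4 - 208)) = √(-20416 - 212) = √(-20628) = 6*I*√573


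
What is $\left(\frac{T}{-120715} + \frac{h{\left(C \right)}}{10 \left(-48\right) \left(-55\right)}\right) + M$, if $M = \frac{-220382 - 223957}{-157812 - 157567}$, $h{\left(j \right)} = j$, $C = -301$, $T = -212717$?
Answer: $\frac{635135372881543}{201014753200800} \approx 3.1596$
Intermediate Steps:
$M = \frac{444339}{315379}$ ($M = - \frac{444339}{-315379} = \left(-444339\right) \left(- \frac{1}{315379}\right) = \frac{444339}{315379} \approx 1.4089$)
$\left(\frac{T}{-120715} + \frac{h{\left(C \right)}}{10 \left(-48\right) \left(-55\right)}\right) + M = \left(- \frac{212717}{-120715} - \frac{301}{10 \left(-48\right) \left(-55\right)}\right) + \frac{444339}{315379} = \left(\left(-212717\right) \left(- \frac{1}{120715}\right) - \frac{301}{\left(-480\right) \left(-55\right)}\right) + \frac{444339}{315379} = \left(\frac{212717}{120715} - \frac{301}{26400}\right) + \frac{444339}{315379} = \frac{1115878717}{637375200} + \frac{444339}{315379} = \frac{635135372881543}{201014753200800}$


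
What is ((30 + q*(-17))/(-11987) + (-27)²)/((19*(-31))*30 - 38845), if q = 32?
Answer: -8739037/677445305 ≈ -0.012900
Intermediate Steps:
((30 + q*(-17))/(-11987) + (-27)²)/((19*(-31))*30 - 38845) = ((30 + 32*(-17))/(-11987) + (-27)²)/((19*(-31))*30 - 38845) = ((30 - 544)*(-1/11987) + 729)/(-589*30 - 38845) = (-514*(-1/11987) + 729)/(-17670 - 38845) = (514/11987 + 729)/(-56515) = (8739037/11987)*(-1/56515) = -8739037/677445305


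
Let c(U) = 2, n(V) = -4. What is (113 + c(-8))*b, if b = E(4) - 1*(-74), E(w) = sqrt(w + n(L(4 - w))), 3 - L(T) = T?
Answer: 8510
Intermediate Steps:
L(T) = 3 - T
E(w) = sqrt(-4 + w) (E(w) = sqrt(w - 4) = sqrt(-4 + w))
b = 74 (b = sqrt(-4 + 4) - 1*(-74) = sqrt(0) + 74 = 0 + 74 = 74)
(113 + c(-8))*b = (113 + 2)*74 = 115*74 = 8510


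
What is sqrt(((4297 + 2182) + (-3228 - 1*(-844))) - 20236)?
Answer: I*sqrt(16141) ≈ 127.05*I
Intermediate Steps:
sqrt(((4297 + 2182) + (-3228 - 1*(-844))) - 20236) = sqrt((6479 + (-3228 + 844)) - 20236) = sqrt((6479 - 2384) - 20236) = sqrt(4095 - 20236) = sqrt(-16141) = I*sqrt(16141)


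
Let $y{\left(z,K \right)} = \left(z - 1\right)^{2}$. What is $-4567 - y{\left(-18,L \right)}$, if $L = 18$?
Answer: $-4928$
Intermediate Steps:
$y{\left(z,K \right)} = \left(-1 + z\right)^{2}$
$-4567 - y{\left(-18,L \right)} = -4567 - \left(-1 - 18\right)^{2} = -4567 - \left(-19\right)^{2} = -4567 - 361 = -4928$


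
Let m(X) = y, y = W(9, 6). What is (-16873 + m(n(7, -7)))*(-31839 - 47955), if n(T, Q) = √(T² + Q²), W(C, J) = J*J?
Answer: 1343491578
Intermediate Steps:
W(C, J) = J²
n(T, Q) = √(Q² + T²)
y = 36 (y = 6² = 36)
m(X) = 36
(-16873 + m(n(7, -7)))*(-31839 - 47955) = (-16873 + 36)*(-31839 - 47955) = -16837*(-79794) = 1343491578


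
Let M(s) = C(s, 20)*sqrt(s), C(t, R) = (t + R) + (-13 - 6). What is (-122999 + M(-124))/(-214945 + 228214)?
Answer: -122999/13269 - 82*I*sqrt(31)/4423 ≈ -9.2697 - 0.10322*I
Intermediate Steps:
C(t, R) = -19 + R + t (C(t, R) = (R + t) - 19 = -19 + R + t)
M(s) = sqrt(s)*(1 + s) (M(s) = (-19 + 20 + s)*sqrt(s) = (1 + s)*sqrt(s) = sqrt(s)*(1 + s))
(-122999 + M(-124))/(-214945 + 228214) = (-122999 + sqrt(-124)*(1 - 124))/(-214945 + 228214) = (-122999 + (2*I*sqrt(31))*(-123))/13269 = (-122999 - 246*I*sqrt(31))*(1/13269) = -122999/13269 - 82*I*sqrt(31)/4423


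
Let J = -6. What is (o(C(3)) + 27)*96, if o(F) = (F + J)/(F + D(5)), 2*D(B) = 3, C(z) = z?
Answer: 2528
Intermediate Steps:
D(B) = 3/2 (D(B) = (1/2)*3 = 3/2)
o(F) = (-6 + F)/(3/2 + F) (o(F) = (F - 6)/(F + 3/2) = (-6 + F)/(3/2 + F))
(o(C(3)) + 27)*96 = (2*(-6 + 3)/(3 + 2*3) + 27)*96 = (2*(-3)/(3 + 6) + 27)*96 = (2*(-3)/9 + 27)*96 = (2*(1/9)*(-3) + 27)*96 = (-2/3 + 27)*96 = (79/3)*96 = 2528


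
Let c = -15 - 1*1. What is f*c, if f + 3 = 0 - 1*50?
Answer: 848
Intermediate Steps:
c = -16 (c = -15 - 1 = -16)
f = -53 (f = -3 + (0 - 1*50) = -3 + (0 - 50) = -3 - 50 = -53)
f*c = -53*(-16) = 848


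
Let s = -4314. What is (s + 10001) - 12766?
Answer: -7079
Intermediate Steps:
(s + 10001) - 12766 = (-4314 + 10001) - 12766 = 5687 - 12766 = -7079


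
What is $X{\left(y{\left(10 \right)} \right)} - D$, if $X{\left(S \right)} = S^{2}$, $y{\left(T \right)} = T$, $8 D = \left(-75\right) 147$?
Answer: $\frac{11825}{8} \approx 1478.1$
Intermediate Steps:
$D = - \frac{11025}{8}$ ($D = \frac{\left(-75\right) 147}{8} = \frac{1}{8} \left(-11025\right) = - \frac{11025}{8} \approx -1378.1$)
$X{\left(y{\left(10 \right)} \right)} - D = 10^{2} - - \frac{11025}{8} = 100 + \frac{11025}{8} = \frac{11825}{8}$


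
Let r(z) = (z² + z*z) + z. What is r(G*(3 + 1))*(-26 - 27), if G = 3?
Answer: -15900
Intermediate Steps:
r(z) = z + 2*z² (r(z) = (z² + z²) + z = 2*z² + z = z + 2*z²)
r(G*(3 + 1))*(-26 - 27) = ((3*(3 + 1))*(1 + 2*(3*(3 + 1))))*(-26 - 27) = ((3*4)*(1 + 2*(3*4)))*(-53) = (12*(1 + 2*12))*(-53) = (12*(1 + 24))*(-53) = (12*25)*(-53) = 300*(-53) = -15900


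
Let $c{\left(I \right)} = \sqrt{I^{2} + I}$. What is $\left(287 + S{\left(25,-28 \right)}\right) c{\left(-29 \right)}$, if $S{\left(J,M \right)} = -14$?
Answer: $546 \sqrt{203} \approx 7779.3$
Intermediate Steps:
$c{\left(I \right)} = \sqrt{I + I^{2}}$
$\left(287 + S{\left(25,-28 \right)}\right) c{\left(-29 \right)} = \left(287 - 14\right) \sqrt{- 29 \left(1 - 29\right)} = 273 \sqrt{\left(-29\right) \left(-28\right)} = 273 \sqrt{812} = 273 \cdot 2 \sqrt{203} = 546 \sqrt{203}$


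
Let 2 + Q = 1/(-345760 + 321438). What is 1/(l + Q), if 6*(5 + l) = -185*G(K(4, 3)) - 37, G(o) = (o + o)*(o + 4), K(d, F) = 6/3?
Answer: -36483/27477781 ≈ -0.0013277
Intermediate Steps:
K(d, F) = 2 (K(d, F) = 6*(⅓) = 2)
G(o) = 2*o*(4 + o) (G(o) = (2*o)*(4 + o) = 2*o*(4 + o))
Q = -48645/24322 (Q = -2 + 1/(-345760 + 321438) = -2 + 1/(-24322) = -2 - 1/24322 = -48645/24322 ≈ -2.0000)
l = -4507/6 (l = -5 + (-370*2*(4 + 2) - 37)/6 = -5 + (-370*2*6 - 37)/6 = -5 + (-185*24 - 37)/6 = -5 + (-4440 - 37)/6 = -5 + (⅙)*(-4477) = -5 - 4477/6 = -4507/6 ≈ -751.17)
1/(l + Q) = 1/(-4507/6 - 48645/24322) = 1/(-27477781/36483) = -36483/27477781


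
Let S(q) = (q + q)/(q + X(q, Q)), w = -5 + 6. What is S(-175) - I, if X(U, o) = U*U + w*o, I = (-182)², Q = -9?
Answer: -1008328034/30441 ≈ -33124.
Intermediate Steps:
I = 33124
w = 1
X(U, o) = o + U² (X(U, o) = U*U + 1*o = U² + o = o + U²)
S(q) = 2*q/(-9 + q + q²) (S(q) = (q + q)/(q + (-9 + q²)) = (2*q)/(-9 + q + q²) = 2*q/(-9 + q + q²))
S(-175) - I = 2*(-175)/(-9 - 175 + (-175)²) - 1*33124 = 2*(-175)/(-9 - 175 + 30625) - 33124 = 2*(-175)/30441 - 33124 = 2*(-175)*(1/30441) - 33124 = -350/30441 - 33124 = -1008328034/30441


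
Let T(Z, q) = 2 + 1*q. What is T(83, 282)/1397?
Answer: 284/1397 ≈ 0.20329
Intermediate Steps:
T(Z, q) = 2 + q
T(83, 282)/1397 = (2 + 282)/1397 = 284*(1/1397) = 284/1397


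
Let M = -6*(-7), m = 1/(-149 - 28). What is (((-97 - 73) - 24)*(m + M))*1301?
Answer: -1876044602/177 ≈ -1.0599e+7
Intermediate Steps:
m = -1/177 (m = 1/(-177) = -1/177 ≈ -0.0056497)
M = 42
(((-97 - 73) - 24)*(m + M))*1301 = (((-97 - 73) - 24)*(-1/177 + 42))*1301 = ((-170 - 24)*(7433/177))*1301 = -194*7433/177*1301 = -1442002/177*1301 = -1876044602/177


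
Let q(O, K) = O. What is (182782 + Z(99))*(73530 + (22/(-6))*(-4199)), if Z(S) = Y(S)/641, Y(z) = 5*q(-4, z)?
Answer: 10418897512506/641 ≈ 1.6254e+10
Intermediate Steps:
Y(z) = -20 (Y(z) = 5*(-4) = -20)
Z(S) = -20/641
(182782 + Z(99))*(73530 + (22/(-6))*(-4199)) = (182782 - 20/641)*(73530 + (22/(-6))*(-4199)) = 117163242*(73530 + (22*(-1/6))*(-4199))/641 = 117163242*(73530 - 11/3*(-4199))/641 = 117163242*(73530 + 46189/3)/641 = (117163242/641)*(266779/3) = 10418897512506/641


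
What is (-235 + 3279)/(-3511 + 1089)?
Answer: -1522/1211 ≈ -1.2568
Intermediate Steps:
(-235 + 3279)/(-3511 + 1089) = 3044/(-2422) = 3044*(-1/2422) = -1522/1211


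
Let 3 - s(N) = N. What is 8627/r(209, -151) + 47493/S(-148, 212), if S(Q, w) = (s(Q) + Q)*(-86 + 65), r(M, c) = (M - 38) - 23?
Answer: -720607/1036 ≈ -695.57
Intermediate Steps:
r(M, c) = -61 + M (r(M, c) = (-38 + M) - 23 = -61 + M)
s(N) = 3 - N
S(Q, w) = -63 (S(Q, w) = ((3 - Q) + Q)*(-86 + 65) = 3*(-21) = -63)
8627/r(209, -151) + 47493/S(-148, 212) = 8627/(-61 + 209) + 47493/(-63) = 8627/148 + 47493*(-1/63) = 8627*(1/148) - 5277/7 = 8627/148 - 5277/7 = -720607/1036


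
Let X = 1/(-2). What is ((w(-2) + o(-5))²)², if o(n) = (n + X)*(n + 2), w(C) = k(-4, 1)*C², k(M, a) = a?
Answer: 2825761/16 ≈ 1.7661e+5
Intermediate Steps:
X = -½ ≈ -0.50000
w(C) = C² (w(C) = 1*C² = C²)
o(n) = (2 + n)*(-½ + n) (o(n) = (n - ½)*(n + 2) = (-½ + n)*(2 + n) = (2 + n)*(-½ + n))
((w(-2) + o(-5))²)² = (((-2)² + (-1 + (-5)² + (3/2)*(-5)))²)² = ((4 + (-1 + 25 - 15/2))²)² = ((4 + 33/2)²)² = ((41/2)²)² = (1681/4)² = 2825761/16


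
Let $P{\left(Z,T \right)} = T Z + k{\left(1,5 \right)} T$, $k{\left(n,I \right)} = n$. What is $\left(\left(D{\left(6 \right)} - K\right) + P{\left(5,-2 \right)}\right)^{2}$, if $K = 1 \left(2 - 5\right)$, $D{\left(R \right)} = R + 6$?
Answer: $9$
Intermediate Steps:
$D{\left(R \right)} = 6 + R$
$K = -3$ ($K = 1 \left(-3\right) = -3$)
$P{\left(Z,T \right)} = T + T Z$ ($P{\left(Z,T \right)} = T Z + 1 T = T Z + T = T + T Z$)
$\left(\left(D{\left(6 \right)} - K\right) + P{\left(5,-2 \right)}\right)^{2} = \left(\left(\left(6 + 6\right) - -3\right) - 2 \left(1 + 5\right)\right)^{2} = \left(\left(12 + 3\right) - 12\right)^{2} = \left(15 - 12\right)^{2} = 3^{2} = 9$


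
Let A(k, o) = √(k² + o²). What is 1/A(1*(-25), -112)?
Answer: √13169/13169 ≈ 0.0087141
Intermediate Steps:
1/A(1*(-25), -112) = 1/(√((1*(-25))² + (-112)²)) = 1/(√((-25)² + 12544)) = 1/(√(625 + 12544)) = 1/(√13169) = √13169/13169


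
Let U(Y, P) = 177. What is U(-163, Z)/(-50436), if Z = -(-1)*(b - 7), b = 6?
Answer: -59/16812 ≈ -0.0035094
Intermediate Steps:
Z = -1 (Z = -(-1)*(6 - 7) = -(-1)*(-1) = -1*1 = -1)
U(-163, Z)/(-50436) = 177/(-50436) = 177*(-1/50436) = -59/16812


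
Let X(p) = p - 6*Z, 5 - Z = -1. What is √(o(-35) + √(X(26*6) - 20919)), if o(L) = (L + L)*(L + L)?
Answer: √(4900 + 3*I*√2311) ≈ 70.008 + 1.03*I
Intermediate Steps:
o(L) = 4*L² (o(L) = (2*L)*(2*L) = 4*L²)
Z = 6 (Z = 5 - 1*(-1) = 5 + 1 = 6)
X(p) = -36 + p (X(p) = p - 6*6 = p - 36 = -36 + p)
√(o(-35) + √(X(26*6) - 20919)) = √(4*(-35)² + √((-36 + 26*6) - 20919)) = √(4*1225 + √((-36 + 156) - 20919)) = √(4900 + √(120 - 20919)) = √(4900 + √(-20799)) = √(4900 + 3*I*√2311)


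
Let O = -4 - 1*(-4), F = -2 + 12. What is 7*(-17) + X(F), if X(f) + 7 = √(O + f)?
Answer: -126 + √10 ≈ -122.84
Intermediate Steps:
F = 10
O = 0 (O = -4 + 4 = 0)
X(f) = -7 + √f (X(f) = -7 + √(0 + f) = -7 + √f)
7*(-17) + X(F) = 7*(-17) + (-7 + √10) = -119 + (-7 + √10) = -126 + √10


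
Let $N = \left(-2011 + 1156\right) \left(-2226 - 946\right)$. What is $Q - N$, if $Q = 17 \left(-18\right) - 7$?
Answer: $-2712373$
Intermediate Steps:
$N = 2712060$ ($N = \left(-855\right) \left(-3172\right) = 2712060$)
$Q = -313$ ($Q = -306 - 7 = -313$)
$Q - N = -313 - 2712060 = -2712373$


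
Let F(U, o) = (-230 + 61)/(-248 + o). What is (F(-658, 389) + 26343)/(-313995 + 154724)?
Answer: -3714194/22457211 ≈ -0.16539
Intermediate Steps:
F(U, o) = -169/(-248 + o)
(F(-658, 389) + 26343)/(-313995 + 154724) = (-169/(-248 + 389) + 26343)/(-313995 + 154724) = (-169/141 + 26343)/(-159271) = (-169*1/141 + 26343)*(-1/159271) = (-169/141 + 26343)*(-1/159271) = (3714194/141)*(-1/159271) = -3714194/22457211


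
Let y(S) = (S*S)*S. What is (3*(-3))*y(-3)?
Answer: 243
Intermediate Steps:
y(S) = S³ (y(S) = S²*S = S³)
(3*(-3))*y(-3) = (3*(-3))*(-3)³ = -9*(-27) = 243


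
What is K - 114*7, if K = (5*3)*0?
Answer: -798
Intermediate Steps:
K = 0 (K = 15*0 = 0)
K - 114*7 = 0 - 114*7 = 0 - 798 = -798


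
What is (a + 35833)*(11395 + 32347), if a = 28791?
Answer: 2826783008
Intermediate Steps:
(a + 35833)*(11395 + 32347) = (28791 + 35833)*(11395 + 32347) = 64624*43742 = 2826783008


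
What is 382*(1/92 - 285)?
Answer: -5007829/46 ≈ -1.0887e+5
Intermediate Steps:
382*(1/92 - 285) = 382*(-26219/92) = -5007829/46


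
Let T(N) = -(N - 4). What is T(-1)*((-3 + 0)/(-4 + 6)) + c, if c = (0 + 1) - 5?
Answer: -23/2 ≈ -11.500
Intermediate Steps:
T(N) = 4 - N (T(N) = -(-4 + N) = 4 - N)
c = -4 (c = 1 - 5 = -4)
T(-1)*((-3 + 0)/(-4 + 6)) + c = (4 - 1*(-1))*((-3 + 0)/(-4 + 6)) - 4 = (4 + 1)*(-3/2) - 4 = 5*(-3*1/2) - 4 = 5*(-3/2) - 4 = -15/2 - 4 = -23/2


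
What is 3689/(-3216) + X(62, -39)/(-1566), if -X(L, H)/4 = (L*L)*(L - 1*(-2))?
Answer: 526495475/839376 ≈ 627.25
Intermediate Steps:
X(L, H) = -4*L²*(2 + L) (X(L, H) = -4*L*L*(L - 1*(-2)) = -4*L²*(L + 2) = -4*L²*(2 + L))
3689/(-3216) + X(62, -39)/(-1566) = 3689/(-3216) + (4*62²*(-2 - 1*62))/(-1566) = 3689*(-1/3216) + (4*3844*(-2 - 62))*(-1/1566) = -3689/3216 + (4*3844*(-64))*(-1/1566) = -3689/3216 - 984064*(-1/1566) = -3689/3216 + 492032/783 = 526495475/839376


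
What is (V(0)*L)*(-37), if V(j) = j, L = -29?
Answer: 0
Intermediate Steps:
(V(0)*L)*(-37) = (0*(-29))*(-37) = 0*(-37) = 0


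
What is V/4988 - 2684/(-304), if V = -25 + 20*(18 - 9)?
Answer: 419841/47386 ≈ 8.8600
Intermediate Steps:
V = 155 (V = -25 + 20*9 = -25 + 180 = 155)
V/4988 - 2684/(-304) = 155/4988 - 2684/(-304) = 155*(1/4988) - 2684*(-1/304) = 155/4988 + 671/76 = 419841/47386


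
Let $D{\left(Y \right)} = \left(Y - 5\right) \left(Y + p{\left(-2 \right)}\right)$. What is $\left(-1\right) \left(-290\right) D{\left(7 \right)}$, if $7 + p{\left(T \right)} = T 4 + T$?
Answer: $-5800$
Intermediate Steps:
$p{\left(T \right)} = -7 + 5 T$ ($p{\left(T \right)} = -7 + \left(T 4 + T\right) = -7 + \left(4 T + T\right) = -7 + 5 T$)
$D{\left(Y \right)} = \left(-17 + Y\right) \left(-5 + Y\right)$ ($D{\left(Y \right)} = \left(Y - 5\right) \left(Y + \left(-7 + 5 \left(-2\right)\right)\right) = \left(-5 + Y\right) \left(Y - 17\right) = \left(-5 + Y\right) \left(-17 + Y\right) = \left(-17 + Y\right) \left(-5 + Y\right)$)
$\left(-1\right) \left(-290\right) D{\left(7 \right)} = \left(-1\right) \left(-290\right) \left(85 + 7^{2} - 154\right) = 290 \left(85 + 49 - 154\right) = 290 \left(-20\right) = -5800$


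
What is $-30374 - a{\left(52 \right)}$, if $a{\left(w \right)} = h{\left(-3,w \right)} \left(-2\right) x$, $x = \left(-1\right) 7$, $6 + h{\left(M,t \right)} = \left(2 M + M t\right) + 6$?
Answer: $-28106$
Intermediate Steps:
$h{\left(M,t \right)} = 2 M + M t$ ($h{\left(M,t \right)} = -6 + \left(\left(2 M + M t\right) + 6\right) = -6 + \left(6 + 2 M + M t\right) = 2 M + M t$)
$x = -7$
$a{\left(w \right)} = -84 - 42 w$ ($a{\left(w \right)} = - 3 \left(2 + w\right) \left(-2\right) \left(-7\right) = \left(-6 - 3 w\right) \left(-2\right) \left(-7\right) = \left(12 + 6 w\right) \left(-7\right) = -84 - 42 w$)
$-30374 - a{\left(52 \right)} = -30374 - \left(-84 - 2184\right) = -30374 - -2268 = -30374 + 2268 = -28106$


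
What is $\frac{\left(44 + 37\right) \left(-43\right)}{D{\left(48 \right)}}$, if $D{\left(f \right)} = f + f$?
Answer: $- \frac{1161}{32} \approx -36.281$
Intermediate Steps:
$D{\left(f \right)} = 2 f$
$\frac{\left(44 + 37\right) \left(-43\right)}{D{\left(48 \right)}} = \frac{\left(44 + 37\right) \left(-43\right)}{2 \cdot 48} = \frac{81 \left(-43\right)}{96} = \left(-3483\right) \frac{1}{96} = - \frac{1161}{32}$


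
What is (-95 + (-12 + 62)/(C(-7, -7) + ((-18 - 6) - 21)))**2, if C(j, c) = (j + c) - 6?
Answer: 1550025/169 ≈ 9171.8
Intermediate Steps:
C(j, c) = -6 + c + j (C(j, c) = (c + j) - 6 = -6 + c + j)
(-95 + (-12 + 62)/(C(-7, -7) + ((-18 - 6) - 21)))**2 = (-95 + (-12 + 62)/((-6 - 7 - 7) + ((-18 - 6) - 21)))**2 = (-95 + 50/(-20 + (-24 - 21)))**2 = (-95 + 50/(-20 - 45))**2 = (-95 + 50/(-65))**2 = (-95 + 50*(-1/65))**2 = (-95 - 10/13)**2 = (-1245/13)**2 = 1550025/169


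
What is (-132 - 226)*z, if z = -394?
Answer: 141052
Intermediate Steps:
(-132 - 226)*z = (-132 - 226)*(-394) = -358*(-394) = 141052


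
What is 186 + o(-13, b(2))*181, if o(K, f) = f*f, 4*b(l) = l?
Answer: 925/4 ≈ 231.25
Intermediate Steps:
b(l) = l/4
o(K, f) = f²
186 + o(-13, b(2))*181 = 186 + ((¼)*2)²*181 = 186 + (½)²*181 = 186 + (¼)*181 = 186 + 181/4 = 925/4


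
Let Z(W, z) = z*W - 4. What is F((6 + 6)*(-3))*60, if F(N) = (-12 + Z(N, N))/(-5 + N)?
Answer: -76800/41 ≈ -1873.2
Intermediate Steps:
Z(W, z) = -4 + W*z (Z(W, z) = W*z - 4 = -4 + W*z)
F(N) = (-16 + N²)/(-5 + N) (F(N) = (-12 + (-4 + N*N))/(-5 + N) = (-12 + (-4 + N²))/(-5 + N) = (-16 + N²)/(-5 + N))
F((6 + 6)*(-3))*60 = ((-16 + ((6 + 6)*(-3))²)/(-5 + (6 + 6)*(-3)))*60 = ((-16 + (12*(-3))²)/(-5 + 12*(-3)))*60 = ((-16 + (-36)²)/(-5 - 36))*60 = ((-16 + 1296)/(-41))*60 = -1/41*1280*60 = -1280/41*60 = -76800/41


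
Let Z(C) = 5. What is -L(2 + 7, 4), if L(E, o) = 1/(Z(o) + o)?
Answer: -⅑ ≈ -0.11111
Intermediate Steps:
L(E, o) = 1/(5 + o)
-L(2 + 7, 4) = -1/(5 + 4) = -1/9 = -1*⅑ = -⅑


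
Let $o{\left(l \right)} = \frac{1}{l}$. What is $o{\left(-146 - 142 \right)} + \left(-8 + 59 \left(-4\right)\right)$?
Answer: $- \frac{70273}{288} \approx -244.0$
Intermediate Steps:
$o{\left(-146 - 142 \right)} + \left(-8 + 59 \left(-4\right)\right) = \frac{1}{-146 - 142} + \left(-8 + 59 \left(-4\right)\right) = \frac{1}{-288} - 244 = - \frac{1}{288} - 244 = - \frac{70273}{288}$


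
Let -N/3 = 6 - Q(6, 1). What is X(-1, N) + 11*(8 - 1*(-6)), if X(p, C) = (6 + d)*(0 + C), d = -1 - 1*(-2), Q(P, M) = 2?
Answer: 70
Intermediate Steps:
N = -12 (N = -3*(6 - 1*2) = -3*(6 - 2) = -3*4 = -12)
d = 1 (d = -1 + 2 = 1)
X(p, C) = 7*C (X(p, C) = (6 + 1)*(0 + C) = 7*C)
X(-1, N) + 11*(8 - 1*(-6)) = 7*(-12) + 11*(8 - 1*(-6)) = -84 + 11*(8 + 6) = -84 + 11*14 = -84 + 154 = 70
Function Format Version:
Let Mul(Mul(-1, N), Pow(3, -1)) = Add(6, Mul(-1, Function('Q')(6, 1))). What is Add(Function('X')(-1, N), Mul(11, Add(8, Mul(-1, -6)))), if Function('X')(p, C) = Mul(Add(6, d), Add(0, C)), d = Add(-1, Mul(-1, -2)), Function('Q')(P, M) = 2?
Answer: 70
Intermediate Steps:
N = -12 (N = Mul(-3, Add(6, Mul(-1, 2))) = Mul(-3, Add(6, -2)) = Mul(-3, 4) = -12)
d = 1 (d = Add(-1, 2) = 1)
Function('X')(p, C) = Mul(7, C) (Function('X')(p, C) = Mul(Add(6, 1), Add(0, C)) = Mul(7, C))
Add(Function('X')(-1, N), Mul(11, Add(8, Mul(-1, -6)))) = Add(Mul(7, -12), Mul(11, Add(8, Mul(-1, -6)))) = Add(-84, Mul(11, Add(8, 6))) = Add(-84, Mul(11, 14)) = Add(-84, 154) = 70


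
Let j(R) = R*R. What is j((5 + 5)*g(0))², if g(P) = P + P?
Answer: 0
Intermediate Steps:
g(P) = 2*P
j(R) = R²
j((5 + 5)*g(0))² = (((5 + 5)*(2*0))²)² = ((10*0)²)² = (0²)² = 0² = 0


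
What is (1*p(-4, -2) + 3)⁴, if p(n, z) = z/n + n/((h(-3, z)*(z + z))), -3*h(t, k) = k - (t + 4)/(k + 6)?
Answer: 707281/1296 ≈ 545.74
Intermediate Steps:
h(t, k) = -k/3 + (4 + t)/(3*(6 + k)) (h(t, k) = -(k - (t + 4)/(k + 6))/3 = -(k - (4 + t)/(6 + k))/3 = -k/3 + (4 + t)/(3*(6 + k)))
p(n, z) = z/n + 3*n*(6 + z)/(2*z*(1 - z² - 6*z)) (p(n, z) = z/n + n/((((4 - 3 - z² - 6*z)/(3*(6 + z)))*(z + z))) = z/n + n/((((1 - z² - 6*z)/(3*(6 + z)))*(2*z))) = z/n + n/((2*z*(1 - z² - 6*z)/(3*(6 + z)))) = z/n + n*(3*(6 + z)/(2*z*(1 - z² - 6*z))) = z/n + 3*n*(6 + z)/(2*z*(1 - z² - 6*z)))
(1*p(-4, -2) + 3)⁴ = (1*((½)*(-3*(-4)²*(6 - 2) + 2*(-2)²*(-1 + (-2)² + 6*(-2)))/(-4*(-2)*(-1 + (-2)² + 6*(-2)))) + 3)⁴ = (1*((½)*(-¼)*(-½)*(-3*16*4 + 2*4*(-1 + 4 - 12))/(-1 + 4 - 12)) + 3)⁴ = (1*((½)*(-¼)*(-½)*(-192 + 2*4*(-9))/(-9)) + 3)⁴ = (1*((½)*(-¼)*(-½)*(-⅑)*(-192 - 72)) + 3)⁴ = (1*((½)*(-¼)*(-½)*(-⅑)*(-264)) + 3)⁴ = (1*(11/6) + 3)⁴ = (11/6 + 3)⁴ = (29/6)⁴ = 707281/1296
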